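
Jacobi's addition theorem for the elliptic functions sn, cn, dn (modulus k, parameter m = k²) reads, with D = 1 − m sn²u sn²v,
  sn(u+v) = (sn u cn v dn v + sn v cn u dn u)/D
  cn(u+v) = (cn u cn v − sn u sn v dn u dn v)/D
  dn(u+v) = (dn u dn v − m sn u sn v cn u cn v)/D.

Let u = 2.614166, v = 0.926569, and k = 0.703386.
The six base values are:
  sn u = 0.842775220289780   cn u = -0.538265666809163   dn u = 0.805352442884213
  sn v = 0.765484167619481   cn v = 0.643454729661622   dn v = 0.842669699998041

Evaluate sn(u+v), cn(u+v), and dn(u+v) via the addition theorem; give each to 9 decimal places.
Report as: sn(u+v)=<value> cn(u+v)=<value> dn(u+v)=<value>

m = k² = 0.494751864996
D = 1 − m·sn²u·sn²v = 0.7940871825852221
sn(u+v) = (sn u·cn v·dn v + sn v·cn u·dn u)/D = 0.1251369504078028/0.7940871825852221 = 0.1575859088927845
cn(u+v) = (cn u·cn v − sn u·sn v·dn u·dn v)/D = -0.7841652869062561/0.7940871825852221 = -0.9875052816660957
dn(u+v) = (dn u·dn v − m·sn u·sn v·cn u·cn v)/D = 0.7891938971247048/0.7940871825852221 = 0.9938378485790606

sn(u+v)=0.157585909 cn(u+v)=-0.987505282 dn(u+v)=0.993837849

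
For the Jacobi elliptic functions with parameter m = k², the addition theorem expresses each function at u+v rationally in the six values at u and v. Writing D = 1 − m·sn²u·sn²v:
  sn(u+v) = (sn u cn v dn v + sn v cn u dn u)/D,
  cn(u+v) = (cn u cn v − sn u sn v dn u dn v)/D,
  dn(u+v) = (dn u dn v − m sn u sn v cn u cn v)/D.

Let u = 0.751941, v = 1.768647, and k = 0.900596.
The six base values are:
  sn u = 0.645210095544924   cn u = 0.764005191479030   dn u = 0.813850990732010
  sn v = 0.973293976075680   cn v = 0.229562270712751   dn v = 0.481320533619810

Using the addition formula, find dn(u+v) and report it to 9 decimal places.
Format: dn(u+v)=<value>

m = k² = 0.811073155216
D = 1 − m·sn²u·sn²v = 0.6801470161097996
dn(u+v) = (dn u·dn v − m·sn u·sn v·cn u·cn v)/D = 0.3023922254560085/0.6801470161097996 = 0.4445983269699323

dn(u+v)=0.444598327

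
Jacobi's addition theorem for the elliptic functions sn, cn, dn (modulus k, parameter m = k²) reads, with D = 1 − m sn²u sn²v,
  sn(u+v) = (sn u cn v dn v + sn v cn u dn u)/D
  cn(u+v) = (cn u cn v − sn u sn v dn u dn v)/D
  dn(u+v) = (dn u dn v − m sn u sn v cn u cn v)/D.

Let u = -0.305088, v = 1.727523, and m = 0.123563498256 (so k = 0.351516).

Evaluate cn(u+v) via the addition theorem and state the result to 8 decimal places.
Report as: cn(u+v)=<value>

sn u = -0.2998298426082004, cn u = 0.9539926967653064, dn u = 0.9944304383539909
sn v = 0.9952152119354272, cn v = -0.097707123242488, dn v = 0.9368116796668876
m = k² = 0.123563498256
D = 1 − m·sn²u·sn²v = 0.9889979422537492
cn(u+v) = (cn u·cn v − sn u·sn v·dn u·dn v)/D = 0.1847713296177629/0.9889979422537492 = 0.1868268089584718

cn(u+v)=0.18682681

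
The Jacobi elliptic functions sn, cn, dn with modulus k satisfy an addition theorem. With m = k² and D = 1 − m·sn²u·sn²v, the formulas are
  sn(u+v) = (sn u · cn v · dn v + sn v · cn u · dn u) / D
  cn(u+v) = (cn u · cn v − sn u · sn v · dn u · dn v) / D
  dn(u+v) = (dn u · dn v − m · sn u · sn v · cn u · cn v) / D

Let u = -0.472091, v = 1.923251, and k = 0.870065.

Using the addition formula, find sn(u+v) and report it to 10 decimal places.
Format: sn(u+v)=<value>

sn(u+v)=0.9298321016

sn u = -0.4434847499879138, cn u = 0.8962819179968754, dn u = 0.9225571142263064
sn v = 0.992542969084511, cn v = 0.1218952604529947, dn v = 0.5042171561498628
m = k² = 0.757013104225
D = 1 − m·sn²u·sn²v = 0.8533238800986229
sn(u+v) = (sn u·cn v·dn v + sn v·cn u·dn u)/D = 0.7934479367663815/0.8533238800986229 = 0.9298321015868895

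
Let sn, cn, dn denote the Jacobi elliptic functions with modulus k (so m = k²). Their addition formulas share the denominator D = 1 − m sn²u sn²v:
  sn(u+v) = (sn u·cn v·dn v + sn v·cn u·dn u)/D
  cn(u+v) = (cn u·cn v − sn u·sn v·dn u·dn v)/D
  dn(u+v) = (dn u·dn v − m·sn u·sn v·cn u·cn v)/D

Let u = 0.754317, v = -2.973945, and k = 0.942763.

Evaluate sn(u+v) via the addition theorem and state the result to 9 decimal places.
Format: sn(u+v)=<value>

sn(u+v)=-0.994558121

sn u = 0.6429992006949003, cn u = 0.7658668473734317, dn u = 0.7953153996004582
sn v = -0.9883165682393877, cn v = -0.1524150942115632, dn v = 0.3631048317239731
m = k² = 0.888802074169
D = 1 − m·sn²u·sn²v = 0.6410631249129132
sn(u+v) = (sn u·cn v·dn v + sn v·cn u·dn u)/D = -0.637574537207475/0.6410631249129132 = -0.9945581213926287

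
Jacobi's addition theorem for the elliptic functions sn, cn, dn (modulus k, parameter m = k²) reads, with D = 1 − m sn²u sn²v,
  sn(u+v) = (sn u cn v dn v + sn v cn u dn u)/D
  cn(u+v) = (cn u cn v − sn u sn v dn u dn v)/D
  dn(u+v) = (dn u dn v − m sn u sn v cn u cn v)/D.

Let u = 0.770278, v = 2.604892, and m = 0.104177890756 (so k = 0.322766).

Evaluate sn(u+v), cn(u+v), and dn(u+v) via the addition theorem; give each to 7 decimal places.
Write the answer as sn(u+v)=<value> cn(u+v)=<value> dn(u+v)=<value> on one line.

sn u = 0.6912695437883156, cn u = 0.7225969954481503, dn u = 0.9747913734330043
sn v = 0.5808743224895936, cn v = -0.8139932564046557, dn v = 0.9822671832182416
m = k² = 0.104177890756
D = 1 − m·sn²u·sn²v = 0.9832028823503794
sn(u+v) = (sn u·cn v·dn v + sn v·cn u·dn u)/D = -0.1435536698923706/0.9832028823503794 = -0.1460061524120035
cn(u+v) = (cn u·cn v − sn u·sn v·dn u·dn v)/D = -0.9726665675978208/0.9832028823503794 = -0.989283681993109
dn(u+v) = (dn u·dn v − m·sn u·sn v·cn u·cn v)/D = 0.9821105058556541/0.9832028823503794 = 0.9988889612567918

sn(u+v)=-0.1460062 cn(u+v)=-0.9892837 dn(u+v)=0.9988890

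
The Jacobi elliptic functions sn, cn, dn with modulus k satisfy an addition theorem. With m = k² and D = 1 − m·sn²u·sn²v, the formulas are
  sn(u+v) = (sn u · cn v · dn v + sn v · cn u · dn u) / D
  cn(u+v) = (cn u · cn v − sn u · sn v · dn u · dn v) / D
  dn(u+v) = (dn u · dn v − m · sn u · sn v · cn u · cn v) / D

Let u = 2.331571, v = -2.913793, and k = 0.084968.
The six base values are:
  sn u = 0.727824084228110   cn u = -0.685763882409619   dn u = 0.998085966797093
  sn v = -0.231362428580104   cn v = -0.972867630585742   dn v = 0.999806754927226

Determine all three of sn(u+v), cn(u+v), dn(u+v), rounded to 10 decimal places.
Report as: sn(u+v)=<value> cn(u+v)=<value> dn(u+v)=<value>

sn(u+v)=-0.5496958741 cn(u+v)=0.8353648580 dn(u+v)=0.9989086532

m = k² = 0.007219561024
D = 1 − m·sn²u·sn²v = 0.9997952851697404
sn(u+v) = (sn u·cn v·dn v + sn v·cn u·dn u)/D = -0.5495833432488854/0.9997952851697404 = -0.5496958741464557
cn(u+v) = (cn u·cn v − sn u·sn v·dn u·dn v)/D = 0.8351938464039473/0.9997952851697404 = 0.8353648579790533
dn(u+v) = (dn u·dn v − m·sn u·sn v·cn u·cn v)/D = 0.9987041617372338/0.9997952851697404 = 0.9989086531526088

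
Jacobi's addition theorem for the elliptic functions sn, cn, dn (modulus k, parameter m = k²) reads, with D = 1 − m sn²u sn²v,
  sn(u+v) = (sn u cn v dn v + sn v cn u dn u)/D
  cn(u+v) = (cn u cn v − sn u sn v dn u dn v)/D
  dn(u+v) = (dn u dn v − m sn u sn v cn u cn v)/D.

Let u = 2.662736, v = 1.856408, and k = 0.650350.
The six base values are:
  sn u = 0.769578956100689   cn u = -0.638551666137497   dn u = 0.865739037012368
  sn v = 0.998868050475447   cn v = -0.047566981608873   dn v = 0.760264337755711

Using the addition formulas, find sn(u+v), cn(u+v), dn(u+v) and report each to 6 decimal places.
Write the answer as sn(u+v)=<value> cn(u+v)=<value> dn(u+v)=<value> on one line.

m = k² = 0.4229551225
D = 1 − m·sn²u·sn²v = 0.7500708567188685
sn(u+v) = (sn u·cn v·dn v + sn v·cn u·dn u)/D = -0.5800239942138231/0.7500708567188685 = -0.7732922683479488
cn(u+v) = (cn u·cn v − sn u·sn v·dn u·dn v)/D = -0.4755822286789324/0.7500708567188685 = -0.6340497359933872
dn(u+v) = (dn u·dn v − m·sn u·sn v·cn u·cn v)/D = 0.6483150579885696/0.7500708567188685 = 0.8643384184056658

sn(u+v)=-0.773292 cn(u+v)=-0.634050 dn(u+v)=0.864338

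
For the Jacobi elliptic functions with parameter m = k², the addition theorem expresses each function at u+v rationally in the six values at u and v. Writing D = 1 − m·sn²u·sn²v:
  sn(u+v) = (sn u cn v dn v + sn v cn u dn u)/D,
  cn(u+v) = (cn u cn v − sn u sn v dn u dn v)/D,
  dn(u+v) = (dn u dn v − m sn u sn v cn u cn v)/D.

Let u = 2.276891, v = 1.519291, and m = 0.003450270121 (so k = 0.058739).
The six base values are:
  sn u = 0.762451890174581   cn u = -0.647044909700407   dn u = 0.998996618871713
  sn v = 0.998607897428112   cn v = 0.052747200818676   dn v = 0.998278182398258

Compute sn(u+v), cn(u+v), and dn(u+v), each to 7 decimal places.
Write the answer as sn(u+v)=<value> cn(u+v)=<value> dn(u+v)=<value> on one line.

m = k² = 0.003450270121
D = 1 − m·sn²u·sn²v = 0.9979998250647932
sn(u+v) = (sn u·cn v·dn v + sn v·cn u·dn u)/D = -0.605347871686723/0.9979998250647932 = -0.6065610999956057
cn(u+v) = (cn u·cn v − sn u·sn v·dn u·dn v)/D = -0.7934466617698461/0.9979998250647932 = -0.7950368745989842
dn(u+v) = (dn u·dn v − m·sn u·sn v·cn u·cn v)/D = 0.9973661880105664/0.9979998250647932 = 0.9993650930207471

sn(u+v)=-0.6065611 cn(u+v)=-0.7950369 dn(u+v)=0.9993651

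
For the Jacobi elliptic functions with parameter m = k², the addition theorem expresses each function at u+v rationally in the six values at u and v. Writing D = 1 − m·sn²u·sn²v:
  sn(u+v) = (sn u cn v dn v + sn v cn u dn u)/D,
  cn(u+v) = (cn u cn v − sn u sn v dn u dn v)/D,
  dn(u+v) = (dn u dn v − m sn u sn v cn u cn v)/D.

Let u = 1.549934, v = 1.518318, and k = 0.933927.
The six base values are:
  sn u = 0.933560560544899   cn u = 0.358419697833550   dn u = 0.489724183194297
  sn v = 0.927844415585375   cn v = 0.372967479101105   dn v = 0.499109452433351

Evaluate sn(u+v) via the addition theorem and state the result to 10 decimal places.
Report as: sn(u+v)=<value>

sn(u+v)=0.9741654764

m = k² = 0.872219641329
D = 1 − m·sn²u·sn²v = 0.3455730573805094
sn(u+v) = (sn u·cn v·dn v + sn v·cn u·dn u)/D = 0.3366453420705935/0.3455730573805094 = 0.9741654763898865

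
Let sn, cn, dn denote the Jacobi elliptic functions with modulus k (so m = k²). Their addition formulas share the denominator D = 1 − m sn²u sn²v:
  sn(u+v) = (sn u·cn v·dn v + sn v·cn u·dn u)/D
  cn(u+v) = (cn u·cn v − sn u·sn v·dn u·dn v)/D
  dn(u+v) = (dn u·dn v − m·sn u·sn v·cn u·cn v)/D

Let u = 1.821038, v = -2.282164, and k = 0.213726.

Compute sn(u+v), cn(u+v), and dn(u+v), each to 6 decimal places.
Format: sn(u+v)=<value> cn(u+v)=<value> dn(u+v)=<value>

sn(u+v)=-0.444316 cn(u+v)=0.895870 dn(u+v)=0.995481

sn u = 0.9744442844394625, cn u = -0.2246293313956659, dn u = 0.9780726319356803
sn v = -0.7780748264627588, cn v = -0.6281716042809861, dn v = 0.9860760785665792
m = k² = 0.045678803076
D = 1 − m·sn²u·sn²v = 0.9737414059083974
sn(u+v) = (sn u·cn v·dn v + sn v·cn u·dn u)/D = -0.4326491461814031/0.9737414059083974 = -0.4443162666763537
cn(u+v) = (cn u·cn v − sn u·sn v·dn u·dn v)/D = 0.8723457123692219/0.9737414059083974 = 0.8958699990326651
dn(u+v) = (dn u·dn v − m·sn u·sn v·cn u·cn v)/D = 0.969340975027876/0.9737414059083974 = 0.9954809040122759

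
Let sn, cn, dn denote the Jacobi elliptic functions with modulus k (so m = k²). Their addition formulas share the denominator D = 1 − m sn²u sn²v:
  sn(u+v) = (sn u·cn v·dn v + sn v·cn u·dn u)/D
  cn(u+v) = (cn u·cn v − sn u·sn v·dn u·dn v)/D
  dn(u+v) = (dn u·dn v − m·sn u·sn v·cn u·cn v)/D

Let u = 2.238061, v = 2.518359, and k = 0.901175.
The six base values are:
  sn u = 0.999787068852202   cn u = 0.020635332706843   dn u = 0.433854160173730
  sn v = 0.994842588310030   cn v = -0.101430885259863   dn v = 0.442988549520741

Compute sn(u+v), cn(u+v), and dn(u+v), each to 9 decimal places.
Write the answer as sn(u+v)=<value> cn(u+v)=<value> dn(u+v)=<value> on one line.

sn(u+v)=-0.183214964 cn(u+v)=-0.983072875 dn(u+v)=0.986275368

m = k² = 0.812116380625
D = 1 − m·sn²u·sn²v = 0.19658111013054
sn(u+v) = (sn u·cn v·dn v + sn v·cn u·dn u)/D = -0.03601660110890824/0.19658111013054 = -0.1832149644744165
cn(u+v) = (cn u·cn v − sn u·sn v·dn u·dn v)/D = -0.1932535570299219/0.19658111013054 = -0.9830728746093233
dn(u+v) = (dn u·dn v − m·sn u·sn v·cn u·cn v)/D = 0.1938831067955901/0.19658111013054 = 0.9862753683039112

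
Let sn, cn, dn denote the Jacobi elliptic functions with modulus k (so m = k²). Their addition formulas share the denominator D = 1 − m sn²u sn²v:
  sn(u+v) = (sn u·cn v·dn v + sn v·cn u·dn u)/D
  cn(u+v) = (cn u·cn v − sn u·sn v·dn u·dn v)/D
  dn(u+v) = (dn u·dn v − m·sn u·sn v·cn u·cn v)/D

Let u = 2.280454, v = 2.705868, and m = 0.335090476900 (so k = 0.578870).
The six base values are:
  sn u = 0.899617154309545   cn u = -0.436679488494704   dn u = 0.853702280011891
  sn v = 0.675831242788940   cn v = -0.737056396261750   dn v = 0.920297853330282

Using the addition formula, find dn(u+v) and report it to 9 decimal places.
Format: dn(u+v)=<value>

m = k² = 0.3350904769
D = 1 − m·sn²u·sn²v = 0.8761334414727936
dn(u+v) = (dn u·dn v − m·sn u·sn v·cn u·cn v)/D = 0.7200878984676319/0.8761334414727936 = 0.8218929496141059

dn(u+v)=0.821892950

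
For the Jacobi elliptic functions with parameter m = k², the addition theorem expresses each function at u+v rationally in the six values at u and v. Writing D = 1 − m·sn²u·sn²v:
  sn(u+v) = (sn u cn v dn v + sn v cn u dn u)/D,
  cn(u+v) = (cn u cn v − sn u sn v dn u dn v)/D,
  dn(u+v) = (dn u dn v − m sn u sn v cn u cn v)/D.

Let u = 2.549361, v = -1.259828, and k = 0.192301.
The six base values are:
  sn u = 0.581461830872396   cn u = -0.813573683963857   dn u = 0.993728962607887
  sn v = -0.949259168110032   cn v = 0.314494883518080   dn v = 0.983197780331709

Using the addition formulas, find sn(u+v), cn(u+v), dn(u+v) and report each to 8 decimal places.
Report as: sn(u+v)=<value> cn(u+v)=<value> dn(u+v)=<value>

m = k² = 0.036979674601
D = 1 − m·sn²u·sn²v = 0.9887338609057276
sn(u+v) = (sn u·cn v·dn v + sn v·cn u·dn u)/D = 0.9472434077979415/0.9887338609057276 = 0.9580367834578065
cn(u+v) = (cn u·cn v − sn u·sn v·dn u·dn v)/D = 0.2834159030204364/0.9887338609057276 = 0.286645288713804
dn(u+v) = (dn u·dn v − m·sn u·sn v·cn u·cn v)/D = 0.9718095967575065/0.9887338609057276 = 0.9828828921336651

sn(u+v)=0.95803678 cn(u+v)=0.28664529 dn(u+v)=0.98288289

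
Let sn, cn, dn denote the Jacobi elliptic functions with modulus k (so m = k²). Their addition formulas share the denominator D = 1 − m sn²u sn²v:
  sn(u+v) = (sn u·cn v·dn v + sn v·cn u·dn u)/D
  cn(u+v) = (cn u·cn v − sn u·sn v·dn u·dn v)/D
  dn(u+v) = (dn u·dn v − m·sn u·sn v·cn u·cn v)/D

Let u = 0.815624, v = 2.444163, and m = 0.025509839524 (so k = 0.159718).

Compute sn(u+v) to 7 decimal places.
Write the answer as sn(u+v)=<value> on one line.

sn(u+v)=-0.0977062

sn u = 0.7267688778076257, cn u = 0.6868820846770167, dn u = 0.9932400924689175
sn v = 0.6566289542696914, cn v = -0.7542137736840209, dn v = 0.9944853629862156
m = k² = 0.025509839524
D = 1 − m·sn²u·sn²v = 0.9941904776385727
sn(u+v) = (sn u·cn v·dn v + sn v·cn u·dn u)/D = -0.09713854335043919/0.9941904776385727 = -0.09770616952715661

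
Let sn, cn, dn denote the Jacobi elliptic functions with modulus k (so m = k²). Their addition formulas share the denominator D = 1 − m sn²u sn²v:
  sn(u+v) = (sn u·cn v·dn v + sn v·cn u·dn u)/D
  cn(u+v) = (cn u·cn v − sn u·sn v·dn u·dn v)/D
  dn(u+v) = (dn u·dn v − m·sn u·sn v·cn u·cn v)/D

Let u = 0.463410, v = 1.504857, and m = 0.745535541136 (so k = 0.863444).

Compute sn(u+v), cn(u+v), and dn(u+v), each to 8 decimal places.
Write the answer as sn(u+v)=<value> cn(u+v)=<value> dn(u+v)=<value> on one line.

sn u = 0.4364442749165413, cn u = 0.8997312903820643, dn u = 0.9262762559780421
sn v = 0.942309829676649, cn v = 0.3347419676329287, dn v = 0.5813805510721781
m = k² = 0.745535541136
D = 1 − m·sn²u·sn²v = 0.8739004906179712
sn(u+v) = (sn u·cn v·dn v + sn v·cn u·dn u)/D = 0.870258256798578/0.8739004906179712 = 0.9958322098928933
cn(u+v) = (cn u·cn v − sn u·sn v·dn u·dn v)/D = 0.07970341257581834/0.8739004906179712 = 0.09120421996726053
dn(u+v) = (dn u·dn v − m·sn u·sn v·cn u·cn v)/D = 0.4461738985523548/0.8739004906179712 = 0.5105545806901273

sn(u+v)=0.99583221 cn(u+v)=0.09120422 dn(u+v)=0.51055458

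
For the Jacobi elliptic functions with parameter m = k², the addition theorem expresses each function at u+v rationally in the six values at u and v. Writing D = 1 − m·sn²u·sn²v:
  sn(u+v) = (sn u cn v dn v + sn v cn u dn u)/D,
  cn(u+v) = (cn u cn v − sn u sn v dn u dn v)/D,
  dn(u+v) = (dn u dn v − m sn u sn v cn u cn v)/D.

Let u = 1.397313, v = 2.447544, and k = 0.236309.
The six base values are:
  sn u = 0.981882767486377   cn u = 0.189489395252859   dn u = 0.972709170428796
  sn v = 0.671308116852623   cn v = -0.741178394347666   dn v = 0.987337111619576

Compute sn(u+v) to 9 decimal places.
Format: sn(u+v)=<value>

sn(u+v)=-0.609590435

m = k² = 0.055841943481
D = 1 − m·sn²u·sn²v = 0.9757381676507592
sn(u+v) = (sn u·cn v·dn v + sn v·cn u·dn u)/D = -0.5948006541875594/0.9757381676507592 = -0.6095904351262943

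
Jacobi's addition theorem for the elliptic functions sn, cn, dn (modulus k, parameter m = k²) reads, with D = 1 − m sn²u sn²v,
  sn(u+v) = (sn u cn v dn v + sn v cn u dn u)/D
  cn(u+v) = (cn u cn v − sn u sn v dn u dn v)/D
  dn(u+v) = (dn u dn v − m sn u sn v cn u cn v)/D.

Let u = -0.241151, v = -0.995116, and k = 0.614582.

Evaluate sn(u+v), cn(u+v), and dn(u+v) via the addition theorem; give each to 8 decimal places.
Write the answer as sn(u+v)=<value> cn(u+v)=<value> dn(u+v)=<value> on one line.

sn(u+v)=-0.91225691 cn(u+v)=0.40961853 dn(u+v)=0.82804836

sn u = -0.2379739073549089, cn u = 0.9712715477240323, dn u = 0.9892470000462002
sn v = -0.8102276984414297, cn v = 0.5861152418068512, dn v = 0.8672049606108188
m = k² = 0.377711034724
D = 1 − m·sn²u·sn²v = 0.9859578849331545
sn(u+v) = (sn u·cn v·dn v + sn v·cn u·dn u)/D = -0.8994468897482692/0.9859578849331545 = -0.9122569061955922
cn(u+v) = (cn u·cn v − sn u·sn v·dn u·dn v)/D = 0.4038666158325349/0.9859578849331545 = 0.4096185263125271
dn(u+v) = (dn u·dn v − m·sn u·sn v·cn u·cn v)/D = 0.8164208141049684/0.9859578849331545 = 0.8280483645204782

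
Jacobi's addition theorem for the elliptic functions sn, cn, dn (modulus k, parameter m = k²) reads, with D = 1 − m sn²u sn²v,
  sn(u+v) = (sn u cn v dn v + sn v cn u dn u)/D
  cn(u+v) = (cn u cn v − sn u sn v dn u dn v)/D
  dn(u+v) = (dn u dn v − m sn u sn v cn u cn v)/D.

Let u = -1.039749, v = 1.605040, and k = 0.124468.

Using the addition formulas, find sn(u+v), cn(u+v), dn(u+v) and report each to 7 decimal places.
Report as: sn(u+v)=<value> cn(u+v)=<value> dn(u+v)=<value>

sn(u+v)=0.5352921 cn(u+v)=0.8446670 dn(u+v)=0.9977780

sn u = -0.8610921124640514, cn u = 0.5084489884464295, dn u = 0.9942398039583753
sn v = 0.9996111614622325, cn v = -0.0278841510562288, dn v = 0.9922296924739722
m = k² = 0.015492283024
D = 1 − m·sn²u·sn²v = 0.9885217193799838
sn(u+v) = (sn u·cn v·dn v + sn v·cn u·dn u)/D = 0.5291479079138535/0.9885217193799838 = 0.535292141325679
cn(u+v) = (cn u·cn v − sn u·sn v·dn u·dn v)/D = 0.8349716649302248/0.9885217193799838 = 0.8446669896680995
dn(u+v) = (dn u·dn v − m·sn u·sn v·cn u·cn v)/D = 0.9863251943649434/0.9885217193799838 = 0.9977779698999248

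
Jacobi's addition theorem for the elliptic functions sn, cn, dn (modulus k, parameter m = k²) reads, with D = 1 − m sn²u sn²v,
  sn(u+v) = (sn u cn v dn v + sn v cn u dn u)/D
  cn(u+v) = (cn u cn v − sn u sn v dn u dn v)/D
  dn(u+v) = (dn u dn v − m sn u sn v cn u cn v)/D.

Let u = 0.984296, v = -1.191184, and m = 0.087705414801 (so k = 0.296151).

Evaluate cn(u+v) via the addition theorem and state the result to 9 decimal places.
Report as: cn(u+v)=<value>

sn u = 0.8264849604209461, cn u = 0.5629587997340366, dn u = 0.9695825979184188
sn v = -0.9217671730831651, cn v = 0.3877438311904785, dn v = 0.9620190643767352
m = k² = 0.087705414801
D = 1 − m·sn²u·sn²v = 0.9490975375577858
cn(u+v) = (cn u·cn v − sn u·sn v·dn u·dn v)/D = 0.9288829513101306/0.9490975375577858 = 0.9787012551948335

cn(u+v)=0.978701255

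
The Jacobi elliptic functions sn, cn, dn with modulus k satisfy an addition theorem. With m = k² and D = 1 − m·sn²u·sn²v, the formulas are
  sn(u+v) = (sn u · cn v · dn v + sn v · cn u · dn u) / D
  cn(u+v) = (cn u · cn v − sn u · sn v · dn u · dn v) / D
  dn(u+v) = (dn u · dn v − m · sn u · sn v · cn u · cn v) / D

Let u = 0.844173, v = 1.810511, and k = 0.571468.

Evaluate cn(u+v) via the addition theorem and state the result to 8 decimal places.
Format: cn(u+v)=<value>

cn(u+v)=-0.71086759

sn u = 0.7283724084090902, cn u = 0.6851814611242349, dn u = 0.9092540866687289
sn v = 0.9978040961577107, cn v = -0.06623432411442019, dn v = 0.8214968093604042
m = k² = 0.326575675024
D = 1 − m·sn²u·sn²v = 0.8275030701294105
cn(u+v) = (cn u·cn v − sn u·sn v·dn u·dn v)/D = -0.5882451167447287/0.8275030701294105 = -0.710867594307215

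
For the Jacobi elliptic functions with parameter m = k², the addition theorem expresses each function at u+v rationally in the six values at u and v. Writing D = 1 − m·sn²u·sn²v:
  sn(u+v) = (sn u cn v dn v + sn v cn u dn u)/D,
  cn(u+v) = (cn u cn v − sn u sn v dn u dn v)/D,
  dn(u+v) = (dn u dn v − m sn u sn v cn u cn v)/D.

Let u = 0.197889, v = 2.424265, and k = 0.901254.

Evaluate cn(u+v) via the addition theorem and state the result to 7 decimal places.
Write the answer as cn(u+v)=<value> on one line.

cn(u+v)=-0.1473419

sn u = 0.1955808529778203, cn u = 0.9806875801948693, dn u = 0.9843422082718496
sn v = 0.9981967537403489, cn v = -0.06002700077656041, dn v = 0.4366554608055915
m = k² = 0.812258772516
D = 1 − m·sn²u·sn²v = 0.9690415371804516
cn(u+v) = (cn u·cn v − sn u·sn v·dn u·dn v)/D = -0.1427803949984412/0.9690415371804516 = -0.147341872892135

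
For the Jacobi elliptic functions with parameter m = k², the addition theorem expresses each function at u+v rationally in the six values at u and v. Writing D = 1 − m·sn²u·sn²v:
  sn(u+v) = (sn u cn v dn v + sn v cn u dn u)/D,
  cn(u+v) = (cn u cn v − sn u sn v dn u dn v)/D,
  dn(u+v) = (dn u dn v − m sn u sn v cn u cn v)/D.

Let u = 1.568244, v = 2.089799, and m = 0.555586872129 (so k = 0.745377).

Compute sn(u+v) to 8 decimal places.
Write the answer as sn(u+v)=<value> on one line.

sn u = 0.9744951101077339, cn u = 0.2244087350708869, dn u = 0.6873078516486141
sn v = 0.9923126967835542, cn v = -0.1237558556277235, dn v = 0.672994966673757
m = k² = 0.555586872129
D = 1 − m·sn²u·sn²v = 0.4804726682185067
sn(u+v) = (sn u·cn v·dn v + sn v·cn u·dn u)/D = 0.0718893717619801/0.4804726682185067 = 0.1496221877272042

sn(u+v)=0.14962219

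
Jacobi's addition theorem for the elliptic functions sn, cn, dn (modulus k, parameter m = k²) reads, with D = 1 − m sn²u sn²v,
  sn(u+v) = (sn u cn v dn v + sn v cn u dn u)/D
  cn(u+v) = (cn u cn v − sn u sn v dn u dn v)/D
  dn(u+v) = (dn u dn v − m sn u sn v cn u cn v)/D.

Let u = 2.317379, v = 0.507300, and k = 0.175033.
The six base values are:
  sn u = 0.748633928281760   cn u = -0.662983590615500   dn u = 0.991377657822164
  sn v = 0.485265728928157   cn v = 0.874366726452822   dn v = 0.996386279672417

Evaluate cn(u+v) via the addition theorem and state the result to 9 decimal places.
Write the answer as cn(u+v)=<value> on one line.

cn(u+v)=-0.942353542

m = k² = 0.030636551089
D = 1 − m·sn²u·sn²v = 0.9959566798857198
cn(u+v) = (cn u·cn v − sn u·sn v·dn u·dn v)/D = -0.938543305308031/0.9959566798857198 = -0.9423535423405397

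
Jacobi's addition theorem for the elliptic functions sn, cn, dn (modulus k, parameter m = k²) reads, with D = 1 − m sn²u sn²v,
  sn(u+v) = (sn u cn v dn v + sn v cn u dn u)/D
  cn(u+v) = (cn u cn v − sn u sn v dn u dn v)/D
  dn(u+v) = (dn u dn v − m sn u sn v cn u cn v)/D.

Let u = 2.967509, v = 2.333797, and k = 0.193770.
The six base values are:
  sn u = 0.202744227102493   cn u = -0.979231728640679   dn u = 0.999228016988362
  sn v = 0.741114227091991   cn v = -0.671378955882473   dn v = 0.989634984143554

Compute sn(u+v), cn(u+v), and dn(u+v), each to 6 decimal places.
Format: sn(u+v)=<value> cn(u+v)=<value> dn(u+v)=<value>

m = k² = 0.0375468129
D = 1 − m·sn²u·sn²v = 0.9991523035322165
sn(u+v) = (sn u·cn v·dn v + sn v·cn u·dn u)/D = -0.859869660347745/0.9991523035322165 = -0.8605991872389448
cn(u+v) = (cn u·cn v − sn u·sn v·dn u·dn v)/D = 0.5088511500106767/0.9991523035322165 = 0.5092828672983882
dn(u+v) = (dn u·dn v − m·sn u·sn v·cn u·cn v)/D = 0.9851619763253738/0.9991523035322165 = 0.9859978031803721

sn(u+v)=-0.860599 cn(u+v)=0.509283 dn(u+v)=0.985998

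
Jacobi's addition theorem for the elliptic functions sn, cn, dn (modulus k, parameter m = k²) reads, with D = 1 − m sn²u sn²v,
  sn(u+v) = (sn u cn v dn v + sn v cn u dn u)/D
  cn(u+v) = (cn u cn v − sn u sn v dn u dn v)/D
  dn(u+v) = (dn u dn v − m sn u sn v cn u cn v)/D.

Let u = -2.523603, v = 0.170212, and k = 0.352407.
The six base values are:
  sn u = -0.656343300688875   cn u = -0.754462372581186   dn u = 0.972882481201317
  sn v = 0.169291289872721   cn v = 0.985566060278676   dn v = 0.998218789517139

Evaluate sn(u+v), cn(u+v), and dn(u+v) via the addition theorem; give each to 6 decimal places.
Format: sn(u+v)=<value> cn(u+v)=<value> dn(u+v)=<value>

m = k² = 0.124190693649
D = 1 − m·sn²u·sn²v = 0.9984667238006867
sn(u+v) = (sn u·cn v·dn v + sn v·cn u·dn u)/D = -0.7699778227259544/0.9984667238006867 = -0.7711602243437978
cn(u+v) = (cn u·cn v − sn u·sn v·dn u·dn v)/D = -0.6356649676106711/0.9984667238006867 = -0.6366411142786989
dn(u+v) = (dn u·dn v − m·sn u·sn v·cn u·cn v)/D = 0.9608888477325127/0.9984667238006867 = 0.9623644181899895

sn(u+v)=-0.771160 cn(u+v)=-0.636641 dn(u+v)=0.962364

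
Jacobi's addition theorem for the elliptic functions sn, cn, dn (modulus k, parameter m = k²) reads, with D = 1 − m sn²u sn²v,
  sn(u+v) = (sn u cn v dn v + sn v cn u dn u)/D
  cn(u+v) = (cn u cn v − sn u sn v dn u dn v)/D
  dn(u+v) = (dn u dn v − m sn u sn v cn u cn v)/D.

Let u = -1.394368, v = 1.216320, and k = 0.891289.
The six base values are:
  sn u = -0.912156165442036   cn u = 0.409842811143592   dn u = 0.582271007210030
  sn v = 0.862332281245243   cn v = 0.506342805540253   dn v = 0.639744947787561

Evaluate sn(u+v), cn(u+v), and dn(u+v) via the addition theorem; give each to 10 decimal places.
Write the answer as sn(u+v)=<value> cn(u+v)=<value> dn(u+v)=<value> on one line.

m = k² = 0.794396081521
D = 1 − m·sn²u·sn²v = 0.5084985793566549
sn(u+v) = (sn u·cn v·dn v + sn v·cn u·dn u)/D = -0.0896883572826512/0.5084985793566549 = -0.1763787765073476
cn(u+v) = (cn u·cn v − sn u·sn v·dn u·dn v)/D = 0.5005265265454727/0.5084985793566549 = 0.9843223695506321
dn(u+v) = (dn u·dn v − m·sn u·sn v·cn u·cn v)/D = 0.5021759472439497/0.5084985793566549 = 0.9875660771349557

sn(u+v)=-0.1763787765 cn(u+v)=0.9843223696 dn(u+v)=0.9875660771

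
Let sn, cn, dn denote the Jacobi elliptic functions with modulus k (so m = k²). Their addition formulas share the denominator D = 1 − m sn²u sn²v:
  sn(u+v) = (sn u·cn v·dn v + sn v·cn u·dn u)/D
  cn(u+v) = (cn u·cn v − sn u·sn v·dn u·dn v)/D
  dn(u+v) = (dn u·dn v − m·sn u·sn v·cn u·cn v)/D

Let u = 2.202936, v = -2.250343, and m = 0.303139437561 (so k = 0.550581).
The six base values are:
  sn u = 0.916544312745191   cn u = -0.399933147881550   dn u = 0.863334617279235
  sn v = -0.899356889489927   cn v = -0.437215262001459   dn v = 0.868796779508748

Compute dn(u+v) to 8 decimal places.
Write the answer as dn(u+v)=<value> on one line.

dn(u+v)=0.99965963

m = k² = 0.303139437561
D = 1 − m·sn²u·sn²v = 0.7940254768349824
dn(u+v) = (dn u·dn v − m·sn u·sn v·cn u·cn v)/D = 0.7937552167789055/0.7940254768349824 = 0.9996596330168723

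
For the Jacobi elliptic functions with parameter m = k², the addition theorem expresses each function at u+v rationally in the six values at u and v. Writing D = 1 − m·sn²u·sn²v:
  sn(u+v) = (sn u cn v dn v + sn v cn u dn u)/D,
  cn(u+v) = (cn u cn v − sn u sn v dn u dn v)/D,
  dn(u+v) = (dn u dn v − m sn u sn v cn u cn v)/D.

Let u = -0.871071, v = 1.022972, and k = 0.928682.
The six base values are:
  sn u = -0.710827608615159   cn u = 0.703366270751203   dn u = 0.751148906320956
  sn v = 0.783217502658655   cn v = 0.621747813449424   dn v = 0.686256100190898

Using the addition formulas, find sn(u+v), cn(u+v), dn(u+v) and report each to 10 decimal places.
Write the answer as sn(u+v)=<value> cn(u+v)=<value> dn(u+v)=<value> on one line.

sn(u+v)=0.1508222664 cn(u+v)=0.9885608954 dn(u+v)=0.9901421802

m = k² = 0.862450257124
D = 1 − m·sn²u·sn²v = 0.7326824948270661
sn(u+v) = (sn u·cn v·dn v + sn v·cn u·dn u)/D = 0.110504834410231/0.7326824948270661 = 0.1508222663847227
cn(u+v) = (cn u·cn v − sn u·sn v·dn u·dn v)/D = 0.7243012631481331/0.7326824948270661 = 0.9885608954245438
dn(u+v) = (dn u·dn v − m·sn u·sn v·cn u·cn v)/D = 0.7254598427948538/0.7326824948270661 = 0.9901421801623403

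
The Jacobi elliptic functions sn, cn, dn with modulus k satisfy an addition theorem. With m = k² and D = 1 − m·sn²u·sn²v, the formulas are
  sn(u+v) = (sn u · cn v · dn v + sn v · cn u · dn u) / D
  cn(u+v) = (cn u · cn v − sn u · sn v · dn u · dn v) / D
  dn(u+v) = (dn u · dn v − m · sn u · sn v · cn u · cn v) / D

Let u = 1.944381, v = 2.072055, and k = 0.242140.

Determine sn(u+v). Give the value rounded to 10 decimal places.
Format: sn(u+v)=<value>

sn u = 0.942835931172625, cn u = -0.3332572683226117, dn u = 0.9735912333721231
sn v = 0.8941696041427719, cn v = -0.4477283987275753, dn v = 0.9762794626009798
m = k² = 0.0586317796
D = 1 − m·sn²u·sn²v = 0.9583279244857548
sn(u+v) = (sn u·cn v·dn v + sn v·cn u·dn u)/D = -0.7022401768081118/0.9583279244857548 = -0.7327764942098902

sn(u+v)=-0.7327764942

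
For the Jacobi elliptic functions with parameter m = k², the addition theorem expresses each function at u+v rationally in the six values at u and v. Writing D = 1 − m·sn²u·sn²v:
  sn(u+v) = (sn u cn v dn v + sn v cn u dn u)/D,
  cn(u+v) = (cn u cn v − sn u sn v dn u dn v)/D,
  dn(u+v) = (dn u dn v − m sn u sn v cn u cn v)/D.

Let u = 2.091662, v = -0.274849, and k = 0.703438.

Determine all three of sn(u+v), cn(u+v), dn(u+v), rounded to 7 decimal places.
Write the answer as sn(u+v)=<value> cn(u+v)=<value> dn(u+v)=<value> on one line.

sn(u+v)=0.9997265 cn(u+v)=0.0233853 dn(u+v)=0.7109470

sn u = 0.9851085881105198, cn u = -0.1719333290287203, dn u = 0.7209733261520284
sn v = -0.269780742324415, cn v = 0.9629217782721957, dn v = 0.9818277950457366
m = k² = 0.494825019844
D = 1 − m·sn²u·sn²v = 0.9650504368329371
sn(u+v) = (sn u·cn v·dn v + sn v·cn u·dn u)/D = 0.9647865214750922/0.9650504368329371 = 0.9997265268759309
cn(u+v) = (cn u·cn v − sn u·sn v·dn u·dn v)/D = 0.02256797756632611/0.9650504368329371 = 0.02338528299141418
dn(u+v) = (dn u·dn v − m·sn u·sn v·cn u·cn v)/D = 0.6860996783202046/0.9650504368329371 = 0.7109469641522762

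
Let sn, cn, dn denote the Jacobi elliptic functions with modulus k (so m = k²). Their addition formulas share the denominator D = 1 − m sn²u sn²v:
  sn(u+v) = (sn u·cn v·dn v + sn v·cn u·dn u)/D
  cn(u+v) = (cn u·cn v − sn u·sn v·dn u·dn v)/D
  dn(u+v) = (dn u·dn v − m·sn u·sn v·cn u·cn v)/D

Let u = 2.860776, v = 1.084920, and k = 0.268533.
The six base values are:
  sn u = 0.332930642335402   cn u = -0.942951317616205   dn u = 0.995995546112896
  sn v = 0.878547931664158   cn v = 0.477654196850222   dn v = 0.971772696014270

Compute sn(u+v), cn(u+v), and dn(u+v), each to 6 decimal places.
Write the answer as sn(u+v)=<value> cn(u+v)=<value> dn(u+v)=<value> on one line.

m = k² = 0.072109972089
D = 1 − m·sn²u·sn²v = 0.9938307298806252
sn(u+v) = (sn u·cn v·dn v + sn v·cn u·dn u)/D = -0.6705736770363518/0.9938307298806252 = -0.6747363075771448
cn(u+v) = (cn u·cn v − sn u·sn v·dn u·dn v)/D = -0.7335055986977896/0.9938307298806252 = -0.7380588833129513
dn(u+v) = (dn u·dn v − m·sn u·sn v·cn u·cn v)/D = 0.9773811419060225/0.9938307298806252 = 0.9834483001178898

sn(u+v)=-0.674736 cn(u+v)=-0.738059 dn(u+v)=0.983448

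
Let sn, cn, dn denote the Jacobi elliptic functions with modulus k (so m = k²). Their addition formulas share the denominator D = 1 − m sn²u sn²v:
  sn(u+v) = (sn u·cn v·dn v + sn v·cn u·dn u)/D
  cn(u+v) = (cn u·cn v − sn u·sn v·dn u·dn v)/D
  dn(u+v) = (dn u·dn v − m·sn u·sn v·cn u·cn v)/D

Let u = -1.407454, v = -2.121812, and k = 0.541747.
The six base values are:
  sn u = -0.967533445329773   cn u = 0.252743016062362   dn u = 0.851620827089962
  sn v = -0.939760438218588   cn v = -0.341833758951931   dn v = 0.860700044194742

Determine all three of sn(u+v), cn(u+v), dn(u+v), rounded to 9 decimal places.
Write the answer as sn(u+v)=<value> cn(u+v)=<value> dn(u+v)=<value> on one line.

m = k² = 0.293489812009
D = 1 − m·sn²u·sn²v = 0.7573617195382858
sn(u+v) = (sn u·cn v·dn v + sn v·cn u·dn u)/D = 0.08238896099950718/0.7573617195382858 = 0.1087841633318018
cn(u+v) = (cn u·cn v − sn u·sn v·dn u·dn v)/D = -0.7528670754704384/0.7573617195382858 = -0.9940653931247179
dn(u+v) = (dn u·dn v − m·sn u·sn v·cn u·cn v)/D = 0.7560453575843919/0.7573617195382858 = 0.9982619111582556

sn(u+v)=0.108784163 cn(u+v)=-0.994065393 dn(u+v)=0.998261911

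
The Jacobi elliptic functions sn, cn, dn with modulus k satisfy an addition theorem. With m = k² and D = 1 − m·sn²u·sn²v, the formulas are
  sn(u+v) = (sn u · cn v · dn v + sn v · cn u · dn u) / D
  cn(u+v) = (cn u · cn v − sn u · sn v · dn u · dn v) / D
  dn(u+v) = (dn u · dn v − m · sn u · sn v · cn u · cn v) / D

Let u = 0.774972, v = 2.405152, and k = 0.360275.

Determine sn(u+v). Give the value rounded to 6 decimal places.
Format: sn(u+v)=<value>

sn(u+v)=0.071531

sn u = 0.6933043704927047, cn u = 0.7206448847079361, dn u = 0.9683025537828718
sn v = 0.741450033518937, cn v = -0.6710080832559077, dn v = 0.9636616355159944
m = k² = 0.129798075625
D = 1 − m·sn²u·sn²v = 0.9657011224396409
sn(u+v) = (sn u·cn v·dn v + sn v·cn u·dn u)/D = 0.0690777624189095/0.9657011224396409 = 0.0715312023707698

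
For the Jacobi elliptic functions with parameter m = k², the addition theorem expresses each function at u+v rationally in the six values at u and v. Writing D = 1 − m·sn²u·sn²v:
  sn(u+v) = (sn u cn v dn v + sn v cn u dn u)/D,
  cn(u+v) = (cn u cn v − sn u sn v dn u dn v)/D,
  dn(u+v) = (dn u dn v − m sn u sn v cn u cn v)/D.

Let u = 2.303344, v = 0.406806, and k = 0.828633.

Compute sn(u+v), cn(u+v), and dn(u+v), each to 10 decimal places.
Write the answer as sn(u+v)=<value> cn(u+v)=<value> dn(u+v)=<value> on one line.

sn(u+v)=0.9272490841 cn(u+v)=-0.3744451042 dn(u+v)=0.6400308756

sn u = 0.990304891307905, cn u = -0.138910842815233, dn u = 0.5715039523094605
sn v = 0.3888556829916616, cn v = 0.9212986800191827, dn v = 0.9466652739177537
m = k² = 0.686632648689
D = 1 − m·sn²u·sn²v = 0.8981785683993378
sn(u+v) = (sn u·cn v·dn v + sn v·cn u·dn u)/D = 0.8328352548880965/0.8981785683993378 = 0.927249084079471
cn(u+v) = (cn u·cn v − sn u·sn v·dn u·dn v)/D = -0.3363185676518073/0.8981785683993378 = -0.3744451042192728
dn(u+v) = (dn u·dn v − m·sn u·sn v·cn u·cn v)/D = 0.5748620156215911/0.8981785683993378 = 0.6400308756487748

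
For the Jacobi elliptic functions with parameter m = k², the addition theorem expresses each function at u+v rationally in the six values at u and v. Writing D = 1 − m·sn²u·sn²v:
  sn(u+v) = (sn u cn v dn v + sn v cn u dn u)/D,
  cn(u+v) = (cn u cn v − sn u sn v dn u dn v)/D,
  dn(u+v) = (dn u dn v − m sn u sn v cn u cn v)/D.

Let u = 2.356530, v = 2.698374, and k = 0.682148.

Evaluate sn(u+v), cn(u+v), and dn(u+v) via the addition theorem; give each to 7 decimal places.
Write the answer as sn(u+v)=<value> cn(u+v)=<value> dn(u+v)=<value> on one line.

sn u = 0.9224648701728899, cn u = -0.3860810320346149, dn u = 0.7771968317654043
sn v = 0.7818280000023919, cn v = -0.6234941687075027, dn v = 0.8459120584767521
m = k² = 0.465325893904
D = 1 − m·sn²u·sn²v = 0.757964353607489
sn(u+v) = (sn u·cn v·dn v + sn v·cn u·dn u)/D = -0.7211236179659249/0.757964353607489 = -0.9513951606480929
cn(u+v) = (cn u·cn v − sn u·sn v·dn u·dn v)/D = -0.2334324076715858/0.757964353607489 = -0.3079728044736897
dn(u+v) = (dn u·dn v − m·sn u·sn v·cn u·cn v)/D = 0.5766554678213339/0.757964353607489 = 0.7607949702077339

sn(u+v)=-0.9513952 cn(u+v)=-0.3079728 dn(u+v)=0.7607950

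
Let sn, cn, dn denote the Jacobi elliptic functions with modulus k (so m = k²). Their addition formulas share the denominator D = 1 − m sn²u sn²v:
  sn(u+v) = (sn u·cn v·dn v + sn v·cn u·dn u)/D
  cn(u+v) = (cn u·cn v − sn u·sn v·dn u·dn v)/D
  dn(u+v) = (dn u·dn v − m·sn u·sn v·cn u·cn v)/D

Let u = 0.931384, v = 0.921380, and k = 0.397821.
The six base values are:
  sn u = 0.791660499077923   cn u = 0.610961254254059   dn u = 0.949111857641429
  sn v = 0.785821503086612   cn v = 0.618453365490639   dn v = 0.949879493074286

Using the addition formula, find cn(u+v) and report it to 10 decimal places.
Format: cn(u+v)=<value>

cn(u+v)=-0.1949416733

m = k² = 0.158261548041
D = 1 − m·sn²u·sn²v = 0.9387506931418658
cn(u+v) = (cn u·cn v − sn u·sn v·dn u·dn v)/D = -0.1830016309338324/0.9387506931418658 = -0.194941673301302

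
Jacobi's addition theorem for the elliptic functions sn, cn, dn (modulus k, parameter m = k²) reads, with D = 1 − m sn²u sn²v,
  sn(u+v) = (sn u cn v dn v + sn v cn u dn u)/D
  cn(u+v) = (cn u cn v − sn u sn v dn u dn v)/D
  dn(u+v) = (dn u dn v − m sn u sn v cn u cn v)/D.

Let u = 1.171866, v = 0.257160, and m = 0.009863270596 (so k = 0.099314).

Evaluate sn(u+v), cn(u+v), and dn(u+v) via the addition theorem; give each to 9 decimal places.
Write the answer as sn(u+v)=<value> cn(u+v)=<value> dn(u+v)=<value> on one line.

sn(u+v)=0.989513108 cn(u+v)=0.144443101 dn(u+v)=0.995159542

sn u = 0.9206955887302539, cn u = 0.390281479054094, dn u = 0.9958107747761638
sn v = 0.2543082903629723, cn v = 0.9671232048982498, dn v = 0.9996810069192812
m = k² = 0.009863270596
D = 1 − m·sn²u·sn²v = 0.9994592779135229
sn(u+v) = (sn u·cn v·dn v + sn v·cn u·dn u)/D = 0.988978056242481/0.9994592779135229 = 0.9895131078347459
cn(u+v) = (cn u·cn v − sn u·sn v·dn u·dn v)/D = 0.1443649974137244/0.9994592779135229 = 0.1444431009886682
dn(u+v) = (dn u·dn v − m·sn u·sn v·cn u·cn v)/D = 0.9946214376419095/0.9994592779135229 = 0.9951595423860461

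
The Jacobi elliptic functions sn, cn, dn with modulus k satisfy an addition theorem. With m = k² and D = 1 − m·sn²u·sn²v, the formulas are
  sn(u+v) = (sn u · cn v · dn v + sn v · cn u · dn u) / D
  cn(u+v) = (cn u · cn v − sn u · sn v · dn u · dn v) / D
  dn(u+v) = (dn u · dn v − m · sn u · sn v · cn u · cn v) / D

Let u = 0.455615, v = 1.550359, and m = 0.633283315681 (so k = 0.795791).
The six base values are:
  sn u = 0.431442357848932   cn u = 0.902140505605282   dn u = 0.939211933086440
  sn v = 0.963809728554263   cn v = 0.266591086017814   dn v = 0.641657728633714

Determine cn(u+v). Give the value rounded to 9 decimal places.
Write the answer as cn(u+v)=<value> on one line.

cn(u+v)=-0.011339076

m = k² = 0.633283315681
D = 1 − m·sn²u·sn²v = 0.8904969491421264
cn(u+v) = (cn u·cn v − sn u·sn v·dn u·dn v)/D = -0.01009741242036339/0.8904969491421264 = -0.01133907581613938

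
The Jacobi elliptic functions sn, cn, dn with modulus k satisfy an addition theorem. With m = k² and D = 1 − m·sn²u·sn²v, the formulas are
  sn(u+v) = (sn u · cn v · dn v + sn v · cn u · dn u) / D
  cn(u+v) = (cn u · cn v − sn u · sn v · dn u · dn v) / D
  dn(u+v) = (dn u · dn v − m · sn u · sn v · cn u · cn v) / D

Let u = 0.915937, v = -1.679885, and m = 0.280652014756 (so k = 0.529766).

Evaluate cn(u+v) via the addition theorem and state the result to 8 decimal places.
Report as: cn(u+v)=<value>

cn(u+v)=0.73476271

sn u = 0.7743573522560127, cn u = 0.6327485211417388, dn u = 0.9119829090089258
sn v = -0.9998120586889564, cn v = 0.0193867815830995, dn v = 0.8482060289493514
m = k² = 0.280652014756
D = 1 − m·sn²u·sn²v = 0.8317760766042586
cn(u+v) = (cn u·cn v − sn u·sn v·dn u·dn v)/D = 0.611158046397221/0.8317760766042586 = 0.7347627126909988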